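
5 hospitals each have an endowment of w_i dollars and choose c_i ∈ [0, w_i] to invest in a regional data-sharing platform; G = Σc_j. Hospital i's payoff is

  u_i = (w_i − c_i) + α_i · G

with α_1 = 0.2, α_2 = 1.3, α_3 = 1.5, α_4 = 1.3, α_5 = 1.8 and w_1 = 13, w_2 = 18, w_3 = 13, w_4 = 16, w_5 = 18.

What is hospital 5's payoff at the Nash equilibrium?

117

∂u_i/∂c_i = α_i − 1, so hospital i contributes w_i if α_i > 1, else 0.
α_i > 1 for i ∈ {2, 3, 4, 5}; NE contributions (0, 18, 13, 16, 18), G = 65.
u_5 = (18 − 18) + 1.8·65 = 117.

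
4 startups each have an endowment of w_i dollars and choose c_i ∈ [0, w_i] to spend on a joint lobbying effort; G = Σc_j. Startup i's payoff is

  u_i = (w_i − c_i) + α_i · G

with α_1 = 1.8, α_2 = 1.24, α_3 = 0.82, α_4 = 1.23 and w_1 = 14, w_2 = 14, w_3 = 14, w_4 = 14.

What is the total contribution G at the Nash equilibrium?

42

∂u_i/∂c_i = α_i − 1, so startup i contributes w_i if α_i > 1, else 0.
α_i > 1 for i ∈ {1, 2, 4}; NE contributions (14, 14, 0, 14), G = 42.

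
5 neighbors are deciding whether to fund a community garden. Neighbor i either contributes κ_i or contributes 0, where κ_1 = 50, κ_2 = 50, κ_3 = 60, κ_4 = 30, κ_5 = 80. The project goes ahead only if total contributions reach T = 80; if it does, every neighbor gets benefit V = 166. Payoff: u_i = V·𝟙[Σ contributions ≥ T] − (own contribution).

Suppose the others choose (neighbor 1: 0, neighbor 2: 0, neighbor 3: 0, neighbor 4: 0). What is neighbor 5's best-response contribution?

80

Others' total = 0. Contributing 80 brings total to 80 ≥ 80: gain V − κ_5 = 86.
Best response: 80.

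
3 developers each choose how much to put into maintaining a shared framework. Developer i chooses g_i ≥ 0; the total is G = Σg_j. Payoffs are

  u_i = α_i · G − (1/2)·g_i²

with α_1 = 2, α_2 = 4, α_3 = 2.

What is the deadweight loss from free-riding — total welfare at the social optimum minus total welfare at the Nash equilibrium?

44

Developer i's FOC: ∂u_i/∂g_i = α_i − g_i = 0, so g_i* = α_i.
NE contributions = (2, 4, 2); G = 8.
W^NE = (Σα)·G − ½Σα_i² = 8² − ½·24 = 52.
Planner sets g_i = Σα_j = 8 for every i, so G^SO = 3·8 = 24.
W^SO = (Σα)·G^SO − ½·3·(Σα)² = (3/2)·8² = 96.
Deadweight loss = W^SO − W^NE = 44.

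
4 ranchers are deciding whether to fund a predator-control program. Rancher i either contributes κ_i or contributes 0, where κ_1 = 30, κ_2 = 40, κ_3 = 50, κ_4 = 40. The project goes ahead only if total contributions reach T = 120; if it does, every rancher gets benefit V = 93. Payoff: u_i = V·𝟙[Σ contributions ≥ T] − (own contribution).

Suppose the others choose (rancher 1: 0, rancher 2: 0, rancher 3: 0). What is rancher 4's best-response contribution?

0

Others' total = 0. Even contributing 40 gives 40 < 120: no benefit either way.
Best response: 0.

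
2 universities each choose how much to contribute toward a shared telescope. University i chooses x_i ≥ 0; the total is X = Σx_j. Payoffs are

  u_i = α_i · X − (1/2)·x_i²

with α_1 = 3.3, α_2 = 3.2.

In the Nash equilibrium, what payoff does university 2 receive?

15.68

University i's FOC: ∂u_i/∂x_i = α_i − x_i = 0, so x_i* = α_i.
NE contributions = (3.3, 3.2); X = 6.5.
u_2 = α_2·X − ½·(x_2)² = 3.2·6.5 − ½·3.2² = 15.68.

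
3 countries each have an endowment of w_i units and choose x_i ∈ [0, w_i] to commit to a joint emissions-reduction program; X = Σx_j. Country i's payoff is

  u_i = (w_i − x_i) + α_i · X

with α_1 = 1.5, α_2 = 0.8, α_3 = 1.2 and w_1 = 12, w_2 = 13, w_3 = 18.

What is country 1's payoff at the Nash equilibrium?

∂u_i/∂x_i = α_i − 1, so country i contributes w_i if α_i > 1, else 0.
α_i > 1 for i ∈ {1, 3}; NE contributions (12, 0, 18), X = 30.
u_1 = (12 − 12) + 1.5·30 = 45.

45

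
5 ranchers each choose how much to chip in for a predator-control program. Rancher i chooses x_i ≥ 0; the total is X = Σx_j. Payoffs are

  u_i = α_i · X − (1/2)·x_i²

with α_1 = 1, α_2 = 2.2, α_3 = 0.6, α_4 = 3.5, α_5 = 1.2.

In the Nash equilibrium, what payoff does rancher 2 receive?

Rancher i's FOC: ∂u_i/∂x_i = α_i − x_i = 0, so x_i* = α_i.
NE contributions = (1, 2.2, 0.6, 3.5, 1.2); X = 8.5.
u_2 = α_2·X − ½·(x_2)² = 2.2·8.5 − ½·2.2² = 16.28.

16.28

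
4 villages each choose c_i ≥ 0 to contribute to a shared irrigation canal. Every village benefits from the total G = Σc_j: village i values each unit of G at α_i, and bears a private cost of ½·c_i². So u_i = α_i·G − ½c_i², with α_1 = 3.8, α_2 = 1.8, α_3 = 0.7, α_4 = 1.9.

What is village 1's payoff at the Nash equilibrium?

23.94

Village i's FOC: ∂u_i/∂c_i = α_i − c_i = 0, so c_i* = α_i.
NE contributions = (3.8, 1.8, 0.7, 1.9); G = 8.2.
u_1 = α_1·G − ½·(c_1)² = 3.8·8.2 − ½·3.8² = 23.94.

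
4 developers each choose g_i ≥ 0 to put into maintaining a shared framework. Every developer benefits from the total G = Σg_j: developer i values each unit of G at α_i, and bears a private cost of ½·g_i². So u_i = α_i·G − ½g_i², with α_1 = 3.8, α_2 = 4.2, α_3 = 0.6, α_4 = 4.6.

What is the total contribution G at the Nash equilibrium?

Developer i's FOC: ∂u_i/∂g_i = α_i − g_i = 0, so g_i* = α_i.
NE contributions = (3.8, 4.2, 0.6, 4.6); G = 13.2.

13.2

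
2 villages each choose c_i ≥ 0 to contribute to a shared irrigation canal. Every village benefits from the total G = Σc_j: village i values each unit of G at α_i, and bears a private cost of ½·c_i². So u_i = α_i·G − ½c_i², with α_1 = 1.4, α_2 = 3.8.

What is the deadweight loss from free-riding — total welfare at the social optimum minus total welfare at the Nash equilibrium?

8.2

Village i's FOC: ∂u_i/∂c_i = α_i − c_i = 0, so c_i* = α_i.
NE contributions = (1.4, 3.8); G = 5.2.
W^NE = (Σα)·G − ½Σα_i² = 5.2² − ½·16.4 = 18.84.
Planner sets c_i = Σα_j = 5.2 for every i, so G^SO = 2·5.2 = 10.4.
W^SO = (Σα)·G^SO − ½·2·(Σα)² = (2/2)·5.2² = 27.04.
Deadweight loss = W^SO − W^NE = 8.2.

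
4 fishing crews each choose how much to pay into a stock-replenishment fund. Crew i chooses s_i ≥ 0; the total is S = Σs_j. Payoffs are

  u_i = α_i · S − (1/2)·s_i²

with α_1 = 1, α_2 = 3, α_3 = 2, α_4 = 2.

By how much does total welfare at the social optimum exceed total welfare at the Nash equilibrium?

73

Crew i's FOC: ∂u_i/∂s_i = α_i − s_i = 0, so s_i* = α_i.
NE contributions = (1, 3, 2, 2); S = 8.
W^NE = (Σα)·S − ½Σα_i² = 8² − ½·18 = 55.
Planner sets s_i = Σα_j = 8 for every i, so S^SO = 4·8 = 32.
W^SO = (Σα)·S^SO − ½·4·(Σα)² = (4/2)·8² = 128.
Deadweight loss = W^SO − W^NE = 73.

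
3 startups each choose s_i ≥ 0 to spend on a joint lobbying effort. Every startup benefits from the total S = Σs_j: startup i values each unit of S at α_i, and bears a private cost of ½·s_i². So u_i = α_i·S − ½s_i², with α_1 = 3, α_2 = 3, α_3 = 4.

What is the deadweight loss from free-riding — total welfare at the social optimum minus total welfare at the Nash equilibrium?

67

Startup i's FOC: ∂u_i/∂s_i = α_i − s_i = 0, so s_i* = α_i.
NE contributions = (3, 3, 4); S = 10.
W^NE = (Σα)·S − ½Σα_i² = 10² − ½·34 = 83.
Planner sets s_i = Σα_j = 10 for every i, so S^SO = 3·10 = 30.
W^SO = (Σα)·S^SO − ½·3·(Σα)² = (3/2)·10² = 150.
Deadweight loss = W^SO − W^NE = 67.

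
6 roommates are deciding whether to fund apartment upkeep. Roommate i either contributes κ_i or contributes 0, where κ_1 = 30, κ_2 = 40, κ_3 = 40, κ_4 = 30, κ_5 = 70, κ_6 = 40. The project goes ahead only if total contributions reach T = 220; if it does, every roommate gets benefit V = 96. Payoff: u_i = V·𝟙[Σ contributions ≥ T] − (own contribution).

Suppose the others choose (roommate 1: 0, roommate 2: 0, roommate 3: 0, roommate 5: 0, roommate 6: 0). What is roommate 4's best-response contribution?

0

Others' total = 0. Even contributing 30 gives 30 < 220: no benefit either way.
Best response: 0.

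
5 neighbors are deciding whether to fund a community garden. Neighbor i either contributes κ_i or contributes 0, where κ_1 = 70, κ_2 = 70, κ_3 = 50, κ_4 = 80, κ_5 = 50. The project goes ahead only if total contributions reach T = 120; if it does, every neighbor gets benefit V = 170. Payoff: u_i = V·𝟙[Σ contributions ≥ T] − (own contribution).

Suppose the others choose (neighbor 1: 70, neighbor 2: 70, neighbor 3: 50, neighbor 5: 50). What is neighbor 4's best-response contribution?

Others' total = 240 ≥ 120; contributing adds cost 80 for no extra benefit.
Best response: 0.

0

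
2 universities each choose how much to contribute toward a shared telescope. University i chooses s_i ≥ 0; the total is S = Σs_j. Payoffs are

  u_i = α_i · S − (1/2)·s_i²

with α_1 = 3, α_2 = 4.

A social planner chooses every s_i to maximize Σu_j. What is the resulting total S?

Planner FOC: ∂(Σu_j)/∂s_i = (Σα_j) − s_i = 0, so s_i^SO = Σα_j = 7 for every i; S^SO = 14.

14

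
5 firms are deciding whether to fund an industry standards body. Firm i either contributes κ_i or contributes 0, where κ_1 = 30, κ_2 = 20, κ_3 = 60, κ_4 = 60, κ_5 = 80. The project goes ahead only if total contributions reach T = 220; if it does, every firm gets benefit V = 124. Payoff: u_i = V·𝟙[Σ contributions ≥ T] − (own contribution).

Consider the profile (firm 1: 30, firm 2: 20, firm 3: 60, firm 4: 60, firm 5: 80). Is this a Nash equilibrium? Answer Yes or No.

Total = 250 ≥ 220: provided.
Firm 1 (pledges 30, payoff 94): dropping to 0 → total 220, payoff 124. Profitable deviation.

No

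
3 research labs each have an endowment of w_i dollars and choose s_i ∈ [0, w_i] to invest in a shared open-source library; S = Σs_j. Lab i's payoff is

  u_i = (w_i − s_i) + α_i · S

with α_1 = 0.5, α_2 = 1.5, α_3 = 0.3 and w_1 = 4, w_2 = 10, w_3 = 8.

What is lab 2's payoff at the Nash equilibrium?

∂u_i/∂s_i = α_i − 1, so lab i contributes w_i if α_i > 1, else 0.
α_i > 1 for i ∈ {2}; NE contributions (0, 10, 0), S = 10.
u_2 = (10 − 10) + 1.5·10 = 15.

15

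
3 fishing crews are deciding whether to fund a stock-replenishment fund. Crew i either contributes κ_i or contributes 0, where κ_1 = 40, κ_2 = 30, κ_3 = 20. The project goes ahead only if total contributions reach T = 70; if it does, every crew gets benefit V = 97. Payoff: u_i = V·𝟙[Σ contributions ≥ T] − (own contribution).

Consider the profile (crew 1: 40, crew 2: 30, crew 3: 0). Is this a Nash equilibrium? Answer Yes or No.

Yes

Total = 70 ≥ 70: provided.
Crew 1 (pledges 40, payoff 57): dropping to 0 → total 30, payoff 0. No gain.
Crew 2 (pledges 30, payoff 67): dropping to 0 → total 40, payoff 0. No gain.
Crew 3 (pledges 0, payoff 97): pledging 20 → total 90, payoff 77. No gain.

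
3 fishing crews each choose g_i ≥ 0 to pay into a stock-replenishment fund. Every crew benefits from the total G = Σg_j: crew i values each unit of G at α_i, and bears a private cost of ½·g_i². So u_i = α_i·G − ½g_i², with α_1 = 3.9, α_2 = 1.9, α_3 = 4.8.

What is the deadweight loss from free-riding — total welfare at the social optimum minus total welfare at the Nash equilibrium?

Crew i's FOC: ∂u_i/∂g_i = α_i − g_i = 0, so g_i* = α_i.
NE contributions = (3.9, 1.9, 4.8); G = 10.6.
W^NE = (Σα)·G − ½Σα_i² = 10.6² − ½·41.86 = 91.43.
Planner sets g_i = Σα_j = 10.6 for every i, so G^SO = 3·10.6 = 31.8.
W^SO = (Σα)·G^SO − ½·3·(Σα)² = (3/2)·10.6² = 168.54.
Deadweight loss = W^SO − W^NE = 77.11.

77.11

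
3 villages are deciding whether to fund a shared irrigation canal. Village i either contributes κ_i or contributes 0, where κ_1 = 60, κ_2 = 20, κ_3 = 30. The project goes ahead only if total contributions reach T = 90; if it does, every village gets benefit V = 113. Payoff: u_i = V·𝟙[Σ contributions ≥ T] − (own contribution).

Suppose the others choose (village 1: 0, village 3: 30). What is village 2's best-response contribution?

0

Others' total = 30. Even contributing 20 gives 50 < 90: no benefit either way.
Best response: 0.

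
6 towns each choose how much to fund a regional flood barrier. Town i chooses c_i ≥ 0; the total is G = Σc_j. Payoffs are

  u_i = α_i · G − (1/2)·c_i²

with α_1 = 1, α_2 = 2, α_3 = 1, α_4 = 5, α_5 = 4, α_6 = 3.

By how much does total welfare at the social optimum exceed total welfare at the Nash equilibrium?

540

Town i's FOC: ∂u_i/∂c_i = α_i − c_i = 0, so c_i* = α_i.
NE contributions = (1, 2, 1, 5, 4, 3); G = 16.
W^NE = (Σα)·G − ½Σα_i² = 16² − ½·56 = 228.
Planner sets c_i = Σα_j = 16 for every i, so G^SO = 6·16 = 96.
W^SO = (Σα)·G^SO − ½·6·(Σα)² = (6/2)·16² = 768.
Deadweight loss = W^SO − W^NE = 540.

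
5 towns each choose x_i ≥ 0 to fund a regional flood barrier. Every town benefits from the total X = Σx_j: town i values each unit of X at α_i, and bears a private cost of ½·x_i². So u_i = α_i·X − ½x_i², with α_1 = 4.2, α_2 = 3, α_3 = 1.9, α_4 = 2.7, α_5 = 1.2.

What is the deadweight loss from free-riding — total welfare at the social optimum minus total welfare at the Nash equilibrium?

272.99

Town i's FOC: ∂u_i/∂x_i = α_i − x_i = 0, so x_i* = α_i.
NE contributions = (4.2, 3, 1.9, 2.7, 1.2); X = 13.
W^NE = (Σα)·X − ½Σα_i² = 13² − ½·38.98 = 149.51.
Planner sets x_i = Σα_j = 13 for every i, so X^SO = 5·13 = 65.
W^SO = (Σα)·X^SO − ½·5·(Σα)² = (5/2)·13² = 422.5.
Deadweight loss = W^SO − W^NE = 272.99.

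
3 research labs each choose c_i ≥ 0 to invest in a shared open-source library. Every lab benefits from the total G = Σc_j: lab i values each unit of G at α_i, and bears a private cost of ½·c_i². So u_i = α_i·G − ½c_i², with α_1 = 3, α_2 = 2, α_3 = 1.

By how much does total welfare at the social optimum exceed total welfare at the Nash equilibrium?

Lab i's FOC: ∂u_i/∂c_i = α_i − c_i = 0, so c_i* = α_i.
NE contributions = (3, 2, 1); G = 6.
W^NE = (Σα)·G − ½Σα_i² = 6² − ½·14 = 29.
Planner sets c_i = Σα_j = 6 for every i, so G^SO = 3·6 = 18.
W^SO = (Σα)·G^SO − ½·3·(Σα)² = (3/2)·6² = 54.
Deadweight loss = W^SO − W^NE = 25.

25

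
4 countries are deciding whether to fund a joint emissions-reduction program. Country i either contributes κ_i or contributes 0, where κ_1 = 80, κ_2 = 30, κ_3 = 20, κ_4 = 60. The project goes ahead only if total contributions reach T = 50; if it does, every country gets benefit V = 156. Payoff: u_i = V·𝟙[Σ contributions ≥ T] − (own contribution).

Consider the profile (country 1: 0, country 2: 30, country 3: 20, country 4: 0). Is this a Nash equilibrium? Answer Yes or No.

Yes

Total = 50 ≥ 50: provided.
Country 1 (pledges 0, payoff 156): pledging 80 → total 130, payoff 76. No gain.
Country 2 (pledges 30, payoff 126): dropping to 0 → total 20, payoff 0. No gain.
Country 3 (pledges 20, payoff 136): dropping to 0 → total 30, payoff 0. No gain.
Country 4 (pledges 0, payoff 156): pledging 60 → total 110, payoff 96. No gain.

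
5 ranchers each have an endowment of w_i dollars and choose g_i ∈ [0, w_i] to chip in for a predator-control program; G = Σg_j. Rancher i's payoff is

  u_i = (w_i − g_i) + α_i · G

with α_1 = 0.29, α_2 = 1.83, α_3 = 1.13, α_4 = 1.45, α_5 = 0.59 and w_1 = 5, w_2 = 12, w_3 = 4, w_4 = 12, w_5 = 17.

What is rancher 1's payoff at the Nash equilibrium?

∂u_i/∂g_i = α_i − 1, so rancher i contributes w_i if α_i > 1, else 0.
α_i > 1 for i ∈ {2, 3, 4}; NE contributions (0, 12, 4, 12, 0), G = 28.
u_1 = (5 − 0) + 0.29·28 = 13.12.

13.12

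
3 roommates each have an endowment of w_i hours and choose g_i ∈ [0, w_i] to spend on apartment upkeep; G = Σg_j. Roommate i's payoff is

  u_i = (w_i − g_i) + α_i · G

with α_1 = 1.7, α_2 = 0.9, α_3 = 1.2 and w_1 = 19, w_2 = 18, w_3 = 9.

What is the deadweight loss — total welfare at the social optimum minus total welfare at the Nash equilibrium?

∂u_i/∂g_i = α_i − 1, so roommate i contributes w_i if α_i > 1, else 0.
α_i > 1 for i ∈ {1, 3}; NE contributions (19, 0, 9), G = 28.
W^NE = Σw_i − G^NE + (Σα_i)·G^NE = 46 + 2.8·28 = 124.4.
Planner: ∂(Σu_j)/∂g_i = Σα_j − 1 = 2.8 > 0, so everyone contributes w_i; G^SO = 46, W^SO = 46 + 2.8·46 = 174.8.
Deadweight loss = 50.4.

50.4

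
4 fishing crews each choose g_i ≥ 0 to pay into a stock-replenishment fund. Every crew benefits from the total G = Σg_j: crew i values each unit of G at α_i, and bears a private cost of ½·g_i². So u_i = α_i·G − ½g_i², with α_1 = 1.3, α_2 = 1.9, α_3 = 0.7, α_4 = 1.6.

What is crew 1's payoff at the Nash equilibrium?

6.305

Crew i's FOC: ∂u_i/∂g_i = α_i − g_i = 0, so g_i* = α_i.
NE contributions = (1.3, 1.9, 0.7, 1.6); G = 5.5.
u_1 = α_1·G − ½·(g_1)² = 1.3·5.5 − ½·1.3² = 6.305.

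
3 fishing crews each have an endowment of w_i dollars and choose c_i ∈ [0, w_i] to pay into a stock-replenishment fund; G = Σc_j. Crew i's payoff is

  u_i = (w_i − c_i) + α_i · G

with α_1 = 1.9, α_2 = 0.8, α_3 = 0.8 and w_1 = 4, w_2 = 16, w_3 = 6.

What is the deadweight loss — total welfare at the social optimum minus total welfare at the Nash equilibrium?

∂u_i/∂c_i = α_i − 1, so crew i contributes w_i if α_i > 1, else 0.
α_i > 1 for i ∈ {1}; NE contributions (4, 0, 0), G = 4.
W^NE = Σw_i − G^NE + (Σα_i)·G^NE = 26 + 2.5·4 = 36.
Planner: ∂(Σu_j)/∂c_i = Σα_j − 1 = 2.5 > 0, so everyone contributes w_i; G^SO = 26, W^SO = 26 + 2.5·26 = 91.
Deadweight loss = 55.

55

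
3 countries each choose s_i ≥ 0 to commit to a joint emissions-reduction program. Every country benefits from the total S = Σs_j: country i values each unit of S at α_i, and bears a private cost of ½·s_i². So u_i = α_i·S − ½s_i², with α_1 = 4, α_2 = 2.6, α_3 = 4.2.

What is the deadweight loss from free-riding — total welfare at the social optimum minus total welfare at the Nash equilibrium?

78.52

Country i's FOC: ∂u_i/∂s_i = α_i − s_i = 0, so s_i* = α_i.
NE contributions = (4, 2.6, 4.2); S = 10.8.
W^NE = (Σα)·S − ½Σα_i² = 10.8² − ½·40.4 = 96.44.
Planner sets s_i = Σα_j = 10.8 for every i, so S^SO = 3·10.8 = 32.4.
W^SO = (Σα)·S^SO − ½·3·(Σα)² = (3/2)·10.8² = 174.96.
Deadweight loss = W^SO − W^NE = 78.52.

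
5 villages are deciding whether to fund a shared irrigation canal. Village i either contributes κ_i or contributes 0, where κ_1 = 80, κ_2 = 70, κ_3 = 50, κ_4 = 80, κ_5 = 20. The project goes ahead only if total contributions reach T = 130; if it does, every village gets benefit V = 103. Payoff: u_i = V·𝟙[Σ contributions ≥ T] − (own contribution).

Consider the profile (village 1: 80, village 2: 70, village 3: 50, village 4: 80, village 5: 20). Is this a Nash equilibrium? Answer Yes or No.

No

Total = 300 ≥ 130: provided.
Village 1 (pledges 80, payoff 23): dropping to 0 → total 220, payoff 103. Profitable deviation.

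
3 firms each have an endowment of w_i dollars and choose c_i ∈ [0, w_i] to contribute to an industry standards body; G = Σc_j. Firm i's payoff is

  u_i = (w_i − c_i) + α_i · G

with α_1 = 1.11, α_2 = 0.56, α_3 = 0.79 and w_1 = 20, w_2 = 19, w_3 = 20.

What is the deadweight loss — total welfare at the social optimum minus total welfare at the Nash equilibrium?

56.94

∂u_i/∂c_i = α_i − 1, so firm i contributes w_i if α_i > 1, else 0.
α_i > 1 for i ∈ {1}; NE contributions (20, 0, 0), G = 20.
W^NE = Σw_i − G^NE + (Σα_i)·G^NE = 59 + 1.46·20 = 88.2.
Planner: ∂(Σu_j)/∂c_i = Σα_j − 1 = 1.46 > 0, so everyone contributes w_i; G^SO = 59, W^SO = 59 + 1.46·59 = 145.14.
Deadweight loss = 56.94.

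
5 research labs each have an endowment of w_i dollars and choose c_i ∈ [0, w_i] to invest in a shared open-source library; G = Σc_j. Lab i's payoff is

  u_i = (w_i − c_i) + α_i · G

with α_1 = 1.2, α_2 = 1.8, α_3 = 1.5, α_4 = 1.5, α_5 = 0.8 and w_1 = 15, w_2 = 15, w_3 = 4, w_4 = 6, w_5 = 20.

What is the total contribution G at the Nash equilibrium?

∂u_i/∂c_i = α_i − 1, so lab i contributes w_i if α_i > 1, else 0.
α_i > 1 for i ∈ {1, 2, 3, 4}; NE contributions (15, 15, 4, 6, 0), G = 40.

40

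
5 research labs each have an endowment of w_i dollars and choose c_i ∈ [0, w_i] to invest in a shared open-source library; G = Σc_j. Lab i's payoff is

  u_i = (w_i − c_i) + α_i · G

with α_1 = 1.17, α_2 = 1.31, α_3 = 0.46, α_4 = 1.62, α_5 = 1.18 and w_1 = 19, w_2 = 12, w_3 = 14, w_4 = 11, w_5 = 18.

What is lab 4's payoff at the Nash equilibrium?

97.2

∂u_i/∂c_i = α_i − 1, so lab i contributes w_i if α_i > 1, else 0.
α_i > 1 for i ∈ {1, 2, 4, 5}; NE contributions (19, 12, 0, 11, 18), G = 60.
u_4 = (11 − 11) + 1.62·60 = 97.2.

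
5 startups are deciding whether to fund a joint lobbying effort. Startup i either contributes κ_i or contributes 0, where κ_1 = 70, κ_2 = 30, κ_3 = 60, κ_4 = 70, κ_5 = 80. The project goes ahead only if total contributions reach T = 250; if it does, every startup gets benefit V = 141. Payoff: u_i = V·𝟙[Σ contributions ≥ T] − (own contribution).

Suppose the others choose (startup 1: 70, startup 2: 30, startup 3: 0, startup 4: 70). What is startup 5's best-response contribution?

80

Others' total = 170. Contributing 80 brings total to 250 ≥ 250: gain V − κ_5 = 61.
Best response: 80.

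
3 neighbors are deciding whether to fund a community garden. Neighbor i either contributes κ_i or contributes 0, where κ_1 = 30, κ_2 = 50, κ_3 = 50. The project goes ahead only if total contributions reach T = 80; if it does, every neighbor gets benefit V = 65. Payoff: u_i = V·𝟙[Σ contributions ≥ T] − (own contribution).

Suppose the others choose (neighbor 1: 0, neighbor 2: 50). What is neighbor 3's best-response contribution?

Others' total = 50. Contributing 50 brings total to 100 ≥ 80: gain V − κ_3 = 15.
Best response: 50.

50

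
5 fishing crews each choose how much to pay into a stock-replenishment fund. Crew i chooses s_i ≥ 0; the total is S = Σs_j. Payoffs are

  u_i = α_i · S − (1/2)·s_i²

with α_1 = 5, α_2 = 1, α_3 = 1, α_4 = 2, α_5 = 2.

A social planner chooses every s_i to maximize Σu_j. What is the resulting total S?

55

Planner FOC: ∂(Σu_j)/∂s_i = (Σα_j) − s_i = 0, so s_i^SO = Σα_j = 11 for every i; S^SO = 55.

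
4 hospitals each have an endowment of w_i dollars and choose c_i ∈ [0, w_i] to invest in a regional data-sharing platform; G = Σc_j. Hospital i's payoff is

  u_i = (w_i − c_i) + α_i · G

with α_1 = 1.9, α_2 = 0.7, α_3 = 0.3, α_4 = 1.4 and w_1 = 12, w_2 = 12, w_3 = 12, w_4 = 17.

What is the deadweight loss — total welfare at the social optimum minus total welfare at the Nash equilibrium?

∂u_i/∂c_i = α_i − 1, so hospital i contributes w_i if α_i > 1, else 0.
α_i > 1 for i ∈ {1, 4}; NE contributions (12, 0, 0, 17), G = 29.
W^NE = Σw_i − G^NE + (Σα_i)·G^NE = 53 + 3.3·29 = 148.7.
Planner: ∂(Σu_j)/∂c_i = Σα_j − 1 = 3.3 > 0, so everyone contributes w_i; G^SO = 53, W^SO = 53 + 3.3·53 = 227.9.
Deadweight loss = 79.2.

79.2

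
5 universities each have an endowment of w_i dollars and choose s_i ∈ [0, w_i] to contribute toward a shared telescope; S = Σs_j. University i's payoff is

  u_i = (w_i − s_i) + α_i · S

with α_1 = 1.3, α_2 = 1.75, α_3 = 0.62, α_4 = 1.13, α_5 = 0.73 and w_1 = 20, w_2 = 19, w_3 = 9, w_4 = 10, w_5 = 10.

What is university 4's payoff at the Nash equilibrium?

55.37

∂u_i/∂s_i = α_i − 1, so university i contributes w_i if α_i > 1, else 0.
α_i > 1 for i ∈ {1, 2, 4}; NE contributions (20, 19, 0, 10, 0), S = 49.
u_4 = (10 − 10) + 1.13·49 = 55.37.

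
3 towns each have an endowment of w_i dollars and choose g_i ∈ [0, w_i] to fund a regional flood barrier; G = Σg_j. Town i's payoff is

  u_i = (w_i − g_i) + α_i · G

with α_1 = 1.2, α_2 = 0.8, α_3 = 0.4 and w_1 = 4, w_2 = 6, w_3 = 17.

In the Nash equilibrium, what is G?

∂u_i/∂g_i = α_i − 1, so town i contributes w_i if α_i > 1, else 0.
α_i > 1 for i ∈ {1}; NE contributions (4, 0, 0), G = 4.

4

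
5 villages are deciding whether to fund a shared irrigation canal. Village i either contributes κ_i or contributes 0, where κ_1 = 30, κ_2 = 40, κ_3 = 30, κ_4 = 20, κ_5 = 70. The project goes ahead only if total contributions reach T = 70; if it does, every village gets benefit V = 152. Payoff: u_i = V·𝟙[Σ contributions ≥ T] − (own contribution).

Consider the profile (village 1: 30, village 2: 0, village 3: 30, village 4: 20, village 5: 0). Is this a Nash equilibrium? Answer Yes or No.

Total = 80 ≥ 70: provided.
Village 1 (pledges 30, payoff 122): dropping to 0 → total 50, payoff 0. No gain.
Village 2 (pledges 0, payoff 152): pledging 40 → total 120, payoff 112. No gain.
Village 3 (pledges 30, payoff 122): dropping to 0 → total 50, payoff 0. No gain.
Village 4 (pledges 20, payoff 132): dropping to 0 → total 60, payoff 0. No gain.
Village 5 (pledges 0, payoff 152): pledging 70 → total 150, payoff 82. No gain.

Yes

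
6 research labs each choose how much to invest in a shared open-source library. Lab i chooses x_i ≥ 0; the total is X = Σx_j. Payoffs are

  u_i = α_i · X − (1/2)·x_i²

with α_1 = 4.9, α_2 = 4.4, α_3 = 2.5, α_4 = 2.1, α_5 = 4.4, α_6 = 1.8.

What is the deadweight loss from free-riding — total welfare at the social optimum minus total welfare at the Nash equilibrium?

Lab i's FOC: ∂u_i/∂x_i = α_i − x_i = 0, so x_i* = α_i.
NE contributions = (4.9, 4.4, 2.5, 2.1, 4.4, 1.8); X = 20.1.
W^NE = (Σα)·X − ½Σα_i² = 20.1² − ½·76.63 = 365.695.
Planner sets x_i = Σα_j = 20.1 for every i, so X^SO = 6·20.1 = 120.6.
W^SO = (Σα)·X^SO − ½·6·(Σα)² = (6/2)·20.1² = 1212.03.
Deadweight loss = W^SO − W^NE = 846.335.

846.335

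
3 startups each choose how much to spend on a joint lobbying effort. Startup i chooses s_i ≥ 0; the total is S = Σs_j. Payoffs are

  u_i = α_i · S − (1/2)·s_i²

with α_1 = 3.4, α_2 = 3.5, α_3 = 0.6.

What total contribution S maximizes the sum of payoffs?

Planner FOC: ∂(Σu_j)/∂s_i = (Σα_j) − s_i = 0, so s_i^SO = Σα_j = 7.5 for every i; S^SO = 22.5.

22.5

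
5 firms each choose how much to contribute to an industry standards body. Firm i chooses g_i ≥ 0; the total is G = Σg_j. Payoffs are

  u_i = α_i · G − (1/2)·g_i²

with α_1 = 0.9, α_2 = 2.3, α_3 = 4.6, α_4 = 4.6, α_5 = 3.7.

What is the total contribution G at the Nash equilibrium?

Firm i's FOC: ∂u_i/∂g_i = α_i − g_i = 0, so g_i* = α_i.
NE contributions = (0.9, 2.3, 4.6, 4.6, 3.7); G = 16.1.

16.1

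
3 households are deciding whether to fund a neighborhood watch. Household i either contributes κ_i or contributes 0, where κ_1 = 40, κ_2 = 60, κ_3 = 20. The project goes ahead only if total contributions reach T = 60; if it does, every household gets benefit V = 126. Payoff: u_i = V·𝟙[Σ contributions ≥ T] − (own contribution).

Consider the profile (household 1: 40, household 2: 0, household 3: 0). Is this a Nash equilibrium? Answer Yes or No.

No

Total = 40 < 60: not provided.
Household 1 (pledges 40, payoff -40): dropping to 0 → total 0, payoff 0. Profitable deviation.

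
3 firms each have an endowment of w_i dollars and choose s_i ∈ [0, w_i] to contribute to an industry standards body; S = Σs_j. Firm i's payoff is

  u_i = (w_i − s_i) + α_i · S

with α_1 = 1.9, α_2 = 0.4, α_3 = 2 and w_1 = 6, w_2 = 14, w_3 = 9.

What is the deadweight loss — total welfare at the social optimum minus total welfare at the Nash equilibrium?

46.2

∂u_i/∂s_i = α_i − 1, so firm i contributes w_i if α_i > 1, else 0.
α_i > 1 for i ∈ {1, 3}; NE contributions (6, 0, 9), S = 15.
W^NE = Σw_i − S^NE + (Σα_i)·S^NE = 29 + 3.3·15 = 78.5.
Planner: ∂(Σu_j)/∂s_i = Σα_j − 1 = 3.3 > 0, so everyone contributes w_i; S^SO = 29, W^SO = 29 + 3.3·29 = 124.7.
Deadweight loss = 46.2.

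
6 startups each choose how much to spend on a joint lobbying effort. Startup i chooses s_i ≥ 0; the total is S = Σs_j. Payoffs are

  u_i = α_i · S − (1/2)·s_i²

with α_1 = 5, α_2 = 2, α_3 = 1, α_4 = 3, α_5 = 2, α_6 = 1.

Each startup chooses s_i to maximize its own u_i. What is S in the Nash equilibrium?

14

Startup i's FOC: ∂u_i/∂s_i = α_i − s_i = 0, so s_i* = α_i.
NE contributions = (5, 2, 1, 3, 2, 1); S = 14.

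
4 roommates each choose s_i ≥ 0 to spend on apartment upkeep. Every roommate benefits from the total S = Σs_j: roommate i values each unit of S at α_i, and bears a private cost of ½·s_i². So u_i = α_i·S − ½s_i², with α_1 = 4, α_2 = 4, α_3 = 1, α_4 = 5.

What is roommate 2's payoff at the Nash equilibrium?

Roommate i's FOC: ∂u_i/∂s_i = α_i − s_i = 0, so s_i* = α_i.
NE contributions = (4, 4, 1, 5); S = 14.
u_2 = α_2·S − ½·(s_2)² = 4·14 − ½·4² = 48.

48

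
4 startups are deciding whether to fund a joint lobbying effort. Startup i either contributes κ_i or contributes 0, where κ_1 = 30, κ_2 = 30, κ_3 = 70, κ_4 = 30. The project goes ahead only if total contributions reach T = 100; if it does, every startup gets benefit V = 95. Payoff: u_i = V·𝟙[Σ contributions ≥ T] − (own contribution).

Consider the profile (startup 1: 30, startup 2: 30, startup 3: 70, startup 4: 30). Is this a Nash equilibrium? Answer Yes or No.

No

Total = 160 ≥ 100: provided.
Startup 1 (pledges 30, payoff 65): dropping to 0 → total 130, payoff 95. Profitable deviation.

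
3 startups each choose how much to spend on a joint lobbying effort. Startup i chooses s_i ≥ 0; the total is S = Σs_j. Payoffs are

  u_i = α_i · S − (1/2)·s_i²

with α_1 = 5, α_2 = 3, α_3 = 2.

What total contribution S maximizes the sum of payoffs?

30

Planner FOC: ∂(Σu_j)/∂s_i = (Σα_j) − s_i = 0, so s_i^SO = Σα_j = 10 for every i; S^SO = 30.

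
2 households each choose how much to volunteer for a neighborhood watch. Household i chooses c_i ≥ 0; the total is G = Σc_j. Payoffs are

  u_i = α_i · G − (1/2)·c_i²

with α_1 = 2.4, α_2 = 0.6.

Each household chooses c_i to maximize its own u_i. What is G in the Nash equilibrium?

3

Household i's FOC: ∂u_i/∂c_i = α_i − c_i = 0, so c_i* = α_i.
NE contributions = (2.4, 0.6); G = 3.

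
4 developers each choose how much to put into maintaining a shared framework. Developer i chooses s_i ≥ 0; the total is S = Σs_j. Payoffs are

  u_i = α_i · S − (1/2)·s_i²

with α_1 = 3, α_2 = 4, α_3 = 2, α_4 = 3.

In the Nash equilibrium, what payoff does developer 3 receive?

22

Developer i's FOC: ∂u_i/∂s_i = α_i − s_i = 0, so s_i* = α_i.
NE contributions = (3, 4, 2, 3); S = 12.
u_3 = α_3·S − ½·(s_3)² = 2·12 − ½·2² = 22.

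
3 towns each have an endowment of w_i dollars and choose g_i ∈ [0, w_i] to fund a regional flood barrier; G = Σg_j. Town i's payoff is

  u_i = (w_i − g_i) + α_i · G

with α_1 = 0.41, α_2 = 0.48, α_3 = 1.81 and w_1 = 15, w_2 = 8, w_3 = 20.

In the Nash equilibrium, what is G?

20

∂u_i/∂g_i = α_i − 1, so town i contributes w_i if α_i > 1, else 0.
α_i > 1 for i ∈ {3}; NE contributions (0, 0, 20), G = 20.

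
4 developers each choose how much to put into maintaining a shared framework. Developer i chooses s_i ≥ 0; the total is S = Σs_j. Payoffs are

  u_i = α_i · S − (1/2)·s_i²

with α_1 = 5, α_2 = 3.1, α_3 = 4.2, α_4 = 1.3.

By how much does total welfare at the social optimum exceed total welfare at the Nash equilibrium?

211.93

Developer i's FOC: ∂u_i/∂s_i = α_i − s_i = 0, so s_i* = α_i.
NE contributions = (5, 3.1, 4.2, 1.3); S = 13.6.
W^NE = (Σα)·S − ½Σα_i² = 13.6² − ½·53.94 = 157.99.
Planner sets s_i = Σα_j = 13.6 for every i, so S^SO = 4·13.6 = 54.4.
W^SO = (Σα)·S^SO − ½·4·(Σα)² = (4/2)·13.6² = 369.92.
Deadweight loss = W^SO − W^NE = 211.93.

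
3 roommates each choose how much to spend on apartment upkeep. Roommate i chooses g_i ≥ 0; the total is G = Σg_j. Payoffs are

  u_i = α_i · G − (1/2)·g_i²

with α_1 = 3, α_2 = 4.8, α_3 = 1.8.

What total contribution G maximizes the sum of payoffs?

Planner FOC: ∂(Σu_j)/∂g_i = (Σα_j) − g_i = 0, so g_i^SO = Σα_j = 9.6 for every i; G^SO = 28.8.

28.8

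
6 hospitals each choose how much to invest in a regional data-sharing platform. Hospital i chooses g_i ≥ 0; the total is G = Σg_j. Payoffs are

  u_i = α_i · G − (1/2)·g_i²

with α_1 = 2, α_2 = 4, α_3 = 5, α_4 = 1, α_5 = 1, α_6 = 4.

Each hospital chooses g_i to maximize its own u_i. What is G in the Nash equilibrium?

Hospital i's FOC: ∂u_i/∂g_i = α_i − g_i = 0, so g_i* = α_i.
NE contributions = (2, 4, 5, 1, 1, 4); G = 17.

17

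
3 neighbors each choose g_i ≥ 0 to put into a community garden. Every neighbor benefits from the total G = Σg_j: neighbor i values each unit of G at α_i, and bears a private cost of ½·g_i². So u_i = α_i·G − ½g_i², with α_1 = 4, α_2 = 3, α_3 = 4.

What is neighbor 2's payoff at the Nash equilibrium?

28.5

Neighbor i's FOC: ∂u_i/∂g_i = α_i − g_i = 0, so g_i* = α_i.
NE contributions = (4, 3, 4); G = 11.
u_2 = α_2·G − ½·(g_2)² = 3·11 − ½·3² = 28.5.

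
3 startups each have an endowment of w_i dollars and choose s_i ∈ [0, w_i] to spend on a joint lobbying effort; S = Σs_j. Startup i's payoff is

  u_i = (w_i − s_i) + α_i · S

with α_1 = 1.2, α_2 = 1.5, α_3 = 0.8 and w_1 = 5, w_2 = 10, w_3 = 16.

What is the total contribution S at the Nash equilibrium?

∂u_i/∂s_i = α_i − 1, so startup i contributes w_i if α_i > 1, else 0.
α_i > 1 for i ∈ {1, 2}; NE contributions (5, 10, 0), S = 15.

15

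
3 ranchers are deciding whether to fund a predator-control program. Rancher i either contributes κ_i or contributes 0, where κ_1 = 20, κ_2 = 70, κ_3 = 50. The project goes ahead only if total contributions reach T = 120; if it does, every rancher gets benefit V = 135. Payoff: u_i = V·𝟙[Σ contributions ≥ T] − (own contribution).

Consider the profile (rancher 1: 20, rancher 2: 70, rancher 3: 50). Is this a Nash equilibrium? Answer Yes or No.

No

Total = 140 ≥ 120: provided.
Rancher 1 (pledges 20, payoff 115): dropping to 0 → total 120, payoff 135. Profitable deviation.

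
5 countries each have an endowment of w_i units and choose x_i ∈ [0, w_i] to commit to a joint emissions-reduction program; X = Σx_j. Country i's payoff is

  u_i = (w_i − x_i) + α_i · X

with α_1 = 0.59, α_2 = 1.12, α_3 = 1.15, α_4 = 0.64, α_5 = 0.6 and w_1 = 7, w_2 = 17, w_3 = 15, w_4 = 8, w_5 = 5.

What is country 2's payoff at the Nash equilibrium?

∂u_i/∂x_i = α_i − 1, so country i contributes w_i if α_i > 1, else 0.
α_i > 1 for i ∈ {2, 3}; NE contributions (0, 17, 15, 0, 0), X = 32.
u_2 = (17 − 17) + 1.12·32 = 35.84.

35.84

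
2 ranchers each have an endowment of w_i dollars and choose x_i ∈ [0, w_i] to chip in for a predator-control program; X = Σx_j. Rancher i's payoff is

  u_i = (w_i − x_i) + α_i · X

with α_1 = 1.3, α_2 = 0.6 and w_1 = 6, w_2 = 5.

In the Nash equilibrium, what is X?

∂u_i/∂x_i = α_i − 1, so rancher i contributes w_i if α_i > 1, else 0.
α_i > 1 for i ∈ {1}; NE contributions (6, 0), X = 6.

6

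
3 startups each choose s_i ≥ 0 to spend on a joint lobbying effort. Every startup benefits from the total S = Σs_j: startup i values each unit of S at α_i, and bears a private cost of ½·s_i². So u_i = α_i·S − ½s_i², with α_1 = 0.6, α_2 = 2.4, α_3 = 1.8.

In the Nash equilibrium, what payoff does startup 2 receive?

Startup i's FOC: ∂u_i/∂s_i = α_i − s_i = 0, so s_i* = α_i.
NE contributions = (0.6, 2.4, 1.8); S = 4.8.
u_2 = α_2·S − ½·(s_2)² = 2.4·4.8 − ½·2.4² = 8.64.

8.64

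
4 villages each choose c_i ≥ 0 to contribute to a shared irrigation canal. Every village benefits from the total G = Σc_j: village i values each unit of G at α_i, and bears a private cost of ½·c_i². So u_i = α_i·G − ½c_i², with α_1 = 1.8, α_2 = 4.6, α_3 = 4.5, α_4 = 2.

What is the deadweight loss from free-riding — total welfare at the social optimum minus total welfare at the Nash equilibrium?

Village i's FOC: ∂u_i/∂c_i = α_i − c_i = 0, so c_i* = α_i.
NE contributions = (1.8, 4.6, 4.5, 2); G = 12.9.
W^NE = (Σα)·G − ½Σα_i² = 12.9² − ½·48.65 = 142.085.
Planner sets c_i = Σα_j = 12.9 for every i, so G^SO = 4·12.9 = 51.6.
W^SO = (Σα)·G^SO − ½·4·(Σα)² = (4/2)·12.9² = 332.82.
Deadweight loss = W^SO − W^NE = 190.735.

190.735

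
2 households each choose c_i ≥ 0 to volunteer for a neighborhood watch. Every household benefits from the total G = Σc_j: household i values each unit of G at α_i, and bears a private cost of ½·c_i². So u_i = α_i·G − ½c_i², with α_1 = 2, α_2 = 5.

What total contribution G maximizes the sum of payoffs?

14

Planner FOC: ∂(Σu_j)/∂c_i = (Σα_j) − c_i = 0, so c_i^SO = Σα_j = 7 for every i; G^SO = 14.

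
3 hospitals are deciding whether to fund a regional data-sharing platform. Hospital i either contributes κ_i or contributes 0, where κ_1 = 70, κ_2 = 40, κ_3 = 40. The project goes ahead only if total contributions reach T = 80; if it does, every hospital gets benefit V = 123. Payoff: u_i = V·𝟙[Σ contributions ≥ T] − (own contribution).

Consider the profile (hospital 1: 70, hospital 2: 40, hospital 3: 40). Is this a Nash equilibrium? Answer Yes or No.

No

Total = 150 ≥ 80: provided.
Hospital 1 (pledges 70, payoff 53): dropping to 0 → total 80, payoff 123. Profitable deviation.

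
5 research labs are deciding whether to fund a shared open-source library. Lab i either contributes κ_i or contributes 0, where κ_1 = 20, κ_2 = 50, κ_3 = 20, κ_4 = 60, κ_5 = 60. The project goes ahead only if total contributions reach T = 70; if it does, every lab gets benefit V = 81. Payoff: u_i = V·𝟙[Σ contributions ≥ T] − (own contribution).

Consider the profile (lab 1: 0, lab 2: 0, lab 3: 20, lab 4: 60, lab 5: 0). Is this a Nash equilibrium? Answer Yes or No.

Total = 80 ≥ 70: provided.
Lab 1 (pledges 0, payoff 81): pledging 20 → total 100, payoff 61. No gain.
Lab 2 (pledges 0, payoff 81): pledging 50 → total 130, payoff 31. No gain.
Lab 3 (pledges 20, payoff 61): dropping to 0 → total 60, payoff 0. No gain.
Lab 4 (pledges 60, payoff 21): dropping to 0 → total 20, payoff 0. No gain.
Lab 5 (pledges 0, payoff 81): pledging 60 → total 140, payoff 21. No gain.

Yes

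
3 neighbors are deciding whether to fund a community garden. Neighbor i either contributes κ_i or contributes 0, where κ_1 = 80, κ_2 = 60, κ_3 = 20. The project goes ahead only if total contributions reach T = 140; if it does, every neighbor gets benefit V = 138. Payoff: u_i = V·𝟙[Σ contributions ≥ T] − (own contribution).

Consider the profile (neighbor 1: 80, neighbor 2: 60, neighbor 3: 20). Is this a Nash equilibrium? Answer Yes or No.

Total = 160 ≥ 140: provided.
Neighbor 1 (pledges 80, payoff 58): dropping to 0 → total 80, payoff 0. No gain.
Neighbor 2 (pledges 60, payoff 78): dropping to 0 → total 100, payoff 0. No gain.
Neighbor 3 (pledges 20, payoff 118): dropping to 0 → total 140, payoff 138. Profitable deviation.

No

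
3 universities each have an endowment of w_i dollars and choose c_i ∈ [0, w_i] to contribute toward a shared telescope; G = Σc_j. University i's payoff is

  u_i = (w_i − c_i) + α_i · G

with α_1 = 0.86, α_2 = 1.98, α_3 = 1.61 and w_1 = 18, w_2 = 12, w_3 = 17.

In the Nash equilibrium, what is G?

29

∂u_i/∂c_i = α_i − 1, so university i contributes w_i if α_i > 1, else 0.
α_i > 1 for i ∈ {2, 3}; NE contributions (0, 12, 17), G = 29.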